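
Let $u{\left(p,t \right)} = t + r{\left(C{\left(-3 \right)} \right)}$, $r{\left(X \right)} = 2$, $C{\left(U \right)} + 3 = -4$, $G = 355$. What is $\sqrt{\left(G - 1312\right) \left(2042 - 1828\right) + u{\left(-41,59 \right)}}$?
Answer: $i \sqrt{204737} \approx 452.48 i$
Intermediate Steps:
$C{\left(U \right)} = -7$ ($C{\left(U \right)} = -3 - 4 = -7$)
$u{\left(p,t \right)} = 2 + t$ ($u{\left(p,t \right)} = t + 2 = 2 + t$)
$\sqrt{\left(G - 1312\right) \left(2042 - 1828\right) + u{\left(-41,59 \right)}} = \sqrt{\left(355 - 1312\right) \left(2042 - 1828\right) + \left(2 + 59\right)} = \sqrt{\left(-957\right) 214 + 61} = \sqrt{-204798 + 61} = \sqrt{-204737} = i \sqrt{204737}$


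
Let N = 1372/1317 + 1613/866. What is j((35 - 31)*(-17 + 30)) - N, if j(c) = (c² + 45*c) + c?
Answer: 5808787639/1140522 ≈ 5093.1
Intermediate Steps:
N = 3312473/1140522 (N = 1372*(1/1317) + 1613*(1/866) = 1372/1317 + 1613/866 = 3312473/1140522 ≈ 2.9043)
j(c) = c² + 46*c
j((35 - 31)*(-17 + 30)) - N = ((35 - 31)*(-17 + 30))*(46 + (35 - 31)*(-17 + 30)) - 1*3312473/1140522 = (4*13)*(46 + 4*13) - 3312473/1140522 = 52*(46 + 52) - 3312473/1140522 = 52*98 - 3312473/1140522 = 5096 - 3312473/1140522 = 5808787639/1140522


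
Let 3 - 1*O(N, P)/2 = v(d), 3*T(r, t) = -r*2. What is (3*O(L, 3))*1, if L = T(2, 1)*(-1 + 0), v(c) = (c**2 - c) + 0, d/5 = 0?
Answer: 18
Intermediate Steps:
d = 0 (d = 5*0 = 0)
T(r, t) = -2*r/3 (T(r, t) = (-r*2)/3 = (-2*r)/3 = -2*r/3)
v(c) = c**2 - c
L = 4/3 (L = (-2/3*2)*(-1 + 0) = -4/3*(-1) = 4/3 ≈ 1.3333)
O(N, P) = 6 (O(N, P) = 6 - 0*(-1 + 0) = 6 - 0*(-1) = 6 - 2*0 = 6 + 0 = 6)
(3*O(L, 3))*1 = (3*6)*1 = 18*1 = 18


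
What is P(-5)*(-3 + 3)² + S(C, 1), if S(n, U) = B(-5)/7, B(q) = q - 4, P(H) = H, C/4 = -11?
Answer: -9/7 ≈ -1.2857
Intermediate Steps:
C = -44 (C = 4*(-11) = -44)
B(q) = -4 + q
S(n, U) = -9/7 (S(n, U) = (-4 - 5)/7 = -9*⅐ = -9/7)
P(-5)*(-3 + 3)² + S(C, 1) = -5*(-3 + 3)² - 9/7 = -5*0² - 9/7 = -5*0 - 9/7 = 0 - 9/7 = -9/7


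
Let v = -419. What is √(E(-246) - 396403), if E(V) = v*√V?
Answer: √(-396403 - 419*I*√246) ≈ 5.219 - 629.63*I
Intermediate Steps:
E(V) = -419*√V
√(E(-246) - 396403) = √(-419*I*√246 - 396403) = √(-396403 - 419*I*√246)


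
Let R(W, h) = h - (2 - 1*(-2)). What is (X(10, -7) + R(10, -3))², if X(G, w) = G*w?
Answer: 5929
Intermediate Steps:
R(W, h) = -4 + h (R(W, h) = h - (2 + 2) = h - 1*4 = h - 4 = -4 + h)
(X(10, -7) + R(10, -3))² = (10*(-7) + (-4 - 3))² = (-70 - 7)² = (-77)² = 5929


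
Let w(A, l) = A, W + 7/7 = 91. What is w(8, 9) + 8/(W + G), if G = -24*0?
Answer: 364/45 ≈ 8.0889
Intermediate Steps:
W = 90 (W = -1 + 91 = 90)
G = 0
w(8, 9) + 8/(W + G) = 8 + 8/(90 + 0) = 8 + 8/90 = 8 + 8*(1/90) = 8 + 4/45 = 364/45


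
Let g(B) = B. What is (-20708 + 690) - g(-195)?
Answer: -19823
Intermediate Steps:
(-20708 + 690) - g(-195) = (-20708 + 690) - 1*(-195) = -20018 + 195 = -19823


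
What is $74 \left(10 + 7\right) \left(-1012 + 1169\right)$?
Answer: $197506$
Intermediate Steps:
$74 \left(10 + 7\right) \left(-1012 + 1169\right) = 74 \cdot 17 \cdot 157 = 1258 \cdot 157 = 197506$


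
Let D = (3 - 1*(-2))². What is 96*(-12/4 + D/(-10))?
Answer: -528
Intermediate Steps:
D = 25 (D = (3 + 2)² = 5² = 25)
96*(-12/4 + D/(-10)) = 96*(-12/4 + 25/(-10)) = 96*(-12*¼ + 25*(-⅒)) = 96*(-3 - 5/2) = 96*(-11/2) = -528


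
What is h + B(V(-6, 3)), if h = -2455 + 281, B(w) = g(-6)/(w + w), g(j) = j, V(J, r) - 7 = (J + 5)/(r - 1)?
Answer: -28268/13 ≈ -2174.5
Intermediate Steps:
V(J, r) = 7 + (5 + J)/(-1 + r) (V(J, r) = 7 + (J + 5)/(r - 1) = 7 + (5 + J)/(-1 + r))
B(w) = -3/w (B(w) = -6/(w + w) = -6*1/(2*w) = -3/w)
h = -2174
h + B(V(-6, 3)) = -2174 - 3*(-1 + 3)/(-2 - 6 + 7*3) = -2174 - 3*2/(-2 - 6 + 21) = -2174 - 3/((½)*13) = -2174 - 3/13/2 = -2174 - 3*2/13 = -2174 - 6/13 = -28268/13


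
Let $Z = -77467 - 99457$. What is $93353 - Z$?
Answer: $270277$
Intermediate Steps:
$Z = -176924$ ($Z = -77467 - 99457 = -176924$)
$93353 - Z = 93353 - -176924 = 93353 + 176924 = 270277$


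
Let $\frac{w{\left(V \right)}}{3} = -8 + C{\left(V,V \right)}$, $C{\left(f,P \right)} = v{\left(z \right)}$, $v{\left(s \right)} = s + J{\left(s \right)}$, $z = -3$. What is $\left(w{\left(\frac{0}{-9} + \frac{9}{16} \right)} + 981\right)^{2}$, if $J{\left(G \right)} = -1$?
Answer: $893025$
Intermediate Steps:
$v{\left(s \right)} = -1 + s$ ($v{\left(s \right)} = s - 1 = -1 + s$)
$C{\left(f,P \right)} = -4$ ($C{\left(f,P \right)} = -1 - 3 = -4$)
$w{\left(V \right)} = -36$ ($w{\left(V \right)} = 3 \left(-8 - 4\right) = 3 \left(-12\right) = -36$)
$\left(w{\left(\frac{0}{-9} + \frac{9}{16} \right)} + 981\right)^{2} = \left(-36 + 981\right)^{2} = 945^{2} = 893025$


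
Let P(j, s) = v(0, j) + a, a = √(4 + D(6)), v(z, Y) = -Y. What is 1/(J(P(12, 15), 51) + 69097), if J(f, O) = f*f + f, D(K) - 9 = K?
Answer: 69248/4795275453 + 23*√19/4795275453 ≈ 1.4462e-5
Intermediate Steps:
D(K) = 9 + K
a = √19 (a = √(4 + (9 + 6)) = √(4 + 15) = √19 ≈ 4.3589)
P(j, s) = √19 - j (P(j, s) = -j + √19 = √19 - j)
J(f, O) = f + f² (J(f, O) = f² + f = f + f²)
1/(J(P(12, 15), 51) + 69097) = 1/((√19 - 1*12)*(1 + (√19 - 1*12)) + 69097) = 1/((√19 - 12)*(1 + (√19 - 12)) + 69097) = 1/((-12 + √19)*(1 + (-12 + √19)) + 69097) = 1/((-12 + √19)*(-11 + √19) + 69097) = 1/(69097 + (-12 + √19)*(-11 + √19))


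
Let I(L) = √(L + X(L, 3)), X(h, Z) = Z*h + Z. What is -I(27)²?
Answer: -111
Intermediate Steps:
X(h, Z) = Z + Z*h
I(L) = √(3 + 4*L) (I(L) = √(L + 3*(1 + L)) = √(L + (3 + 3*L)) = √(3 + 4*L))
-I(27)² = -(√(3 + 4*27))² = -(√(3 + 108))² = -(√111)² = -1*111 = -111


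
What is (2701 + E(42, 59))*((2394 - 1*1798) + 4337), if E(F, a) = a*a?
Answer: 30495806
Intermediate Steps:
E(F, a) = a**2
(2701 + E(42, 59))*((2394 - 1*1798) + 4337) = (2701 + 59**2)*((2394 - 1*1798) + 4337) = (2701 + 3481)*((2394 - 1798) + 4337) = 6182*(596 + 4337) = 6182*4933 = 30495806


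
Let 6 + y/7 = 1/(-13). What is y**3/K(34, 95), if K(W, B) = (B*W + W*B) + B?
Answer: -169112377/14401335 ≈ -11.743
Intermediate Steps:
K(W, B) = B + 2*B*W (K(W, B) = (B*W + B*W) + B = 2*B*W + B = B + 2*B*W)
y = -553/13 (y = -42 + 7/(-13) = -42 + 7*(-1/13) = -42 - 7/13 = -553/13 ≈ -42.538)
y**3/K(34, 95) = (-553/13)**3/((95*(1 + 2*34))) = -169112377*1/(95*(1 + 68))/2197 = -169112377/(2197*(95*69)) = -169112377/2197/6555 = -169112377/2197*1/6555 = -169112377/14401335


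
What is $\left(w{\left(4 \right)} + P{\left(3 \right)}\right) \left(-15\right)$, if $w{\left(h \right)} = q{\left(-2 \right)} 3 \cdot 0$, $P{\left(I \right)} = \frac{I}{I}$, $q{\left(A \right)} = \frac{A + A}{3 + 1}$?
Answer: $-15$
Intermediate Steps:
$q{\left(A \right)} = \frac{A}{2}$ ($q{\left(A \right)} = \frac{2 A}{4} = 2 A \frac{1}{4} = \frac{A}{2}$)
$P{\left(I \right)} = 1$
$w{\left(h \right)} = 0$ ($w{\left(h \right)} = \frac{1}{2} \left(-2\right) 3 \cdot 0 = \left(-1\right) 3 \cdot 0 = \left(-3\right) 0 = 0$)
$\left(w{\left(4 \right)} + P{\left(3 \right)}\right) \left(-15\right) = \left(0 + 1\right) \left(-15\right) = 1 \left(-15\right) = -15$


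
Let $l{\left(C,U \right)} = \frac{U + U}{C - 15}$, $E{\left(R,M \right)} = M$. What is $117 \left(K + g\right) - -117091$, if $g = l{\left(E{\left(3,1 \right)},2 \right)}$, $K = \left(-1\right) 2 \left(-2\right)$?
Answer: $\frac{822679}{7} \approx 1.1753 \cdot 10^{5}$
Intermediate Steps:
$K = 4$ ($K = \left(-2\right) \left(-2\right) = 4$)
$l{\left(C,U \right)} = \frac{2 U}{-15 + C}$
$g = - \frac{2}{7}$ ($g = 2 \cdot 2 \frac{1}{-15 + 1} = 2 \cdot 2 \frac{1}{-14} = 2 \cdot 2 \left(- \frac{1}{14}\right) = - \frac{2}{7} \approx -0.28571$)
$117 \left(K + g\right) - -117091 = 117 \left(4 - \frac{2}{7}\right) - -117091 = 117 \cdot \frac{26}{7} + 117091 = \frac{3042}{7} + 117091 = \frac{822679}{7}$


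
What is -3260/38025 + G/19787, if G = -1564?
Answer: -24795344/150480135 ≈ -0.16477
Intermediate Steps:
-3260/38025 + G/19787 = -3260/38025 - 1564/19787 = -3260*1/38025 - 1564*1/19787 = -652/7605 - 1564/19787 = -24795344/150480135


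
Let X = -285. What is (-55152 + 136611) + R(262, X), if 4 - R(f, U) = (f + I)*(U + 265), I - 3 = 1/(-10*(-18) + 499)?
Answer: 58912097/679 ≈ 86763.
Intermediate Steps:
I = 2038/679 (I = 3 + 1/(-10*(-18) + 499) = 3 + 1/(180 + 499) = 3 + 1/679 = 2038/679 ≈ 3.0015)
R(f, U) = 4 - (265 + U)*(2038/679 + f) (R(f, U) = 4 - (f + 2038/679)*(U + 265) = 4 - (2038/679 + f)*(265 + U) = 4 - (265 + U)*(2038/679 + f))
(-55152 + 136611) + R(262, X) = (-55152 + 136611) + (-537354/679 - 265*262 - 2038/679*(-285) - 1*(-285)*262) = 81459 + (-537354/679 - 69430 + 580830/679 + 74670) = 81459 + 3601436/679 = 58912097/679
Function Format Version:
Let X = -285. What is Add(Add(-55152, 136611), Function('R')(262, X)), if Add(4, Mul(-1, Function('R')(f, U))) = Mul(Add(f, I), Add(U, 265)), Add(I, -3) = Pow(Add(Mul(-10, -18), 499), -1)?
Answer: Rational(58912097, 679) ≈ 86763.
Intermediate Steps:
I = Rational(2038, 679) (I = Add(3, Pow(Add(Mul(-10, -18), 499), -1)) = Add(3, Pow(Add(180, 499), -1)) = Add(3, Pow(679, -1)) = Add(3, Rational(1, 679)) = Rational(2038, 679) ≈ 3.0015)
Function('R')(f, U) = Add(4, Mul(-1, Add(265, U), Add(Rational(2038, 679), f))) (Function('R')(f, U) = Add(4, Mul(-1, Mul(Add(f, Rational(2038, 679)), Add(U, 265)))) = Add(4, Mul(-1, Mul(Add(Rational(2038, 679), f), Add(265, U)))) = Add(4, Mul(-1, Mul(Add(265, U), Add(Rational(2038, 679), f)))) = Add(4, Mul(-1, Add(265, U), Add(Rational(2038, 679), f))))
Add(Add(-55152, 136611), Function('R')(262, X)) = Add(Add(-55152, 136611), Add(Rational(-537354, 679), Mul(-265, 262), Mul(Rational(-2038, 679), -285), Mul(-1, -285, 262))) = Add(81459, Add(Rational(-537354, 679), -69430, Rational(580830, 679), 74670)) = Add(81459, Rational(3601436, 679)) = Rational(58912097, 679)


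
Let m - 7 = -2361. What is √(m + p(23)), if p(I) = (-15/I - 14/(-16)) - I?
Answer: I*√20117042/92 ≈ 48.752*I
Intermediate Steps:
m = -2354 (m = 7 - 2361 = -2354)
p(I) = 7/8 - I - 15/I (p(I) = (-15/I - 14*(-1/16)) - I = (-15/I + 7/8) - I = (7/8 - 15/I) - I = 7/8 - I - 15/I)
√(m + p(23)) = √(-2354 + (7/8 - 1*23 - 15/23)) = √(-2354 + (7/8 - 23 - 15*1/23)) = √(-2354 + (7/8 - 23 - 15/23)) = √(-2354 - 4191/184) = √(-437327/184) = I*√20117042/92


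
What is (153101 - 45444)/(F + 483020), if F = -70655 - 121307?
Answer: 107657/291058 ≈ 0.36988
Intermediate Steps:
F = -191962
(153101 - 45444)/(F + 483020) = (153101 - 45444)/(-191962 + 483020) = 107657/291058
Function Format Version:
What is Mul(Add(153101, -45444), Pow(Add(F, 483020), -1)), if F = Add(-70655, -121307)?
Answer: Rational(107657, 291058) ≈ 0.36988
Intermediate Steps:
F = -191962
Mul(Add(153101, -45444), Pow(Add(F, 483020), -1)) = Mul(Add(153101, -45444), Pow(Add(-191962, 483020), -1)) = Mul(107657, Pow(291058, -1)) = Mul(107657, Rational(1, 291058)) = Rational(107657, 291058)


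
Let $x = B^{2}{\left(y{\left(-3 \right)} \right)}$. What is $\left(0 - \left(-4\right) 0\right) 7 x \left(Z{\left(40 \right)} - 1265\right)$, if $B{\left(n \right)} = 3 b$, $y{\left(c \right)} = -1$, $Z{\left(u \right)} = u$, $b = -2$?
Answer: $0$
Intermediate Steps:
$B{\left(n \right)} = -6$ ($B{\left(n \right)} = 3 \left(-2\right) = -6$)
$x = 36$ ($x = \left(-6\right)^{2} = 36$)
$\left(0 - \left(-4\right) 0\right) 7 x \left(Z{\left(40 \right)} - 1265\right) = \left(0 - \left(-4\right) 0\right) 7 \cdot 36 \left(40 - 1265\right) = \left(0 - 0\right) 7 \cdot 36 \left(-1225\right) = \left(0 + 0\right) 7 \cdot 36 \left(-1225\right) = 0 \cdot 7 \cdot 36 \left(-1225\right) = 0 \cdot 36 \left(-1225\right) = 0 \left(-1225\right) = 0$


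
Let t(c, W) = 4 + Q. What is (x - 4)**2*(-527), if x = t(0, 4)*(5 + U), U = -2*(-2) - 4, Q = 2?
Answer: -356252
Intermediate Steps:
t(c, W) = 6 (t(c, W) = 4 + 2 = 6)
U = 0 (U = 4 - 4 = 0)
x = 30 (x = 6*(5 + 0) = 6*5 = 30)
(x - 4)**2*(-527) = (30 - 4)**2*(-527) = 26**2*(-527) = 676*(-527) = -356252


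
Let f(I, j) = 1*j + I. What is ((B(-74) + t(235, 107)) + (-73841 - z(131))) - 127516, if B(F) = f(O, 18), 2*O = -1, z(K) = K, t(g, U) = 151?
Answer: -402639/2 ≈ -2.0132e+5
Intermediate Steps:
O = -½ (O = (½)*(-1) = -½ ≈ -0.50000)
f(I, j) = I + j (f(I, j) = j + I = I + j)
B(F) = 35/2 (B(F) = -½ + 18 = 35/2)
((B(-74) + t(235, 107)) + (-73841 - z(131))) - 127516 = ((35/2 + 151) + (-73841 - 1*131)) - 127516 = (337/2 + (-73841 - 131)) - 127516 = (337/2 - 73972) - 127516 = -147607/2 - 127516 = -402639/2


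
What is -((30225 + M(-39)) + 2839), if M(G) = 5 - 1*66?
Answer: -33003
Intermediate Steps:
M(G) = -61 (M(G) = 5 - 66 = -61)
-((30225 + M(-39)) + 2839) = -((30225 - 61) + 2839) = -(30164 + 2839) = -1*33003 = -33003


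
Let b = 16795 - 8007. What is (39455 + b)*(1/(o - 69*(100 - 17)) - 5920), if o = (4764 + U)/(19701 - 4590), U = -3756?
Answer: -2746179032249757/9615521 ≈ -2.8560e+8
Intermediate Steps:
b = 8788
o = 112/1679 (o = (4764 - 3756)/(19701 - 4590) = 1008/15111 = 1008*(1/15111) = 112/1679 ≈ 0.066706)
(39455 + b)*(1/(o - 69*(100 - 17)) - 5920) = (39455 + 8788)*(1/(112/1679 - 69*(100 - 17)) - 5920) = 48243*(1/(112/1679 - 69*83) - 5920) = 48243*(1/(112/1679 - 5727) - 5920) = 48243*(1/(-9615521/1679) - 5920) = 48243*(-1679/9615521 - 5920) = 48243*(-56923885999/9615521) = -2746179032249757/9615521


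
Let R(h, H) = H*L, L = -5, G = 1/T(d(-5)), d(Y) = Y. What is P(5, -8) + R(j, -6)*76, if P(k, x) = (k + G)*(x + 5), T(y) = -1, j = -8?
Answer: 2268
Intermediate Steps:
G = -1 (G = 1/(-1) = -1)
P(k, x) = (-1 + k)*(5 + x) (P(k, x) = (k - 1)*(x + 5) = (-1 + k)*(5 + x))
R(h, H) = -5*H (R(h, H) = H*(-5) = -5*H)
P(5, -8) + R(j, -6)*76 = (-5 - 1*(-8) + 5*5 + 5*(-8)) - 5*(-6)*76 = (-5 + 8 + 25 - 40) + 30*76 = -12 + 2280 = 2268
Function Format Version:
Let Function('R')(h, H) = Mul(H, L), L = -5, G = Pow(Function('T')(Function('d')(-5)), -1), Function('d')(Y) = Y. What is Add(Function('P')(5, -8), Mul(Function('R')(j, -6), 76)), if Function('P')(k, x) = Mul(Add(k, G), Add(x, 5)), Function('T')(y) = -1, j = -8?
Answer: 2268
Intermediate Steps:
G = -1 (G = Pow(-1, -1) = -1)
Function('P')(k, x) = Mul(Add(-1, k), Add(5, x)) (Function('P')(k, x) = Mul(Add(k, -1), Add(x, 5)) = Mul(Add(-1, k), Add(5, x)))
Function('R')(h, H) = Mul(-5, H) (Function('R')(h, H) = Mul(H, -5) = Mul(-5, H))
Add(Function('P')(5, -8), Mul(Function('R')(j, -6), 76)) = Add(Add(-5, Mul(-1, -8), Mul(5, 5), Mul(5, -8)), Mul(Mul(-5, -6), 76)) = Add(Add(-5, 8, 25, -40), Mul(30, 76)) = Add(-12, 2280) = 2268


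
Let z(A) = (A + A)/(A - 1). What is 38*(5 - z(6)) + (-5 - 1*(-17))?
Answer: 554/5 ≈ 110.80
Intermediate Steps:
z(A) = 2*A/(-1 + A) (z(A) = (2*A)/(-1 + A) = 2*A/(-1 + A))
38*(5 - z(6)) + (-5 - 1*(-17)) = 38*(5 - 2*6/(-1 + 6)) + (-5 - 1*(-17)) = 38*(5 - 2*6/5) + (-5 + 17) = 38*(5 - 2*6/5) + 12 = 38*(5 - 1*12/5) + 12 = 38*(5 - 12/5) + 12 = 38*(13/5) + 12 = 494/5 + 12 = 554/5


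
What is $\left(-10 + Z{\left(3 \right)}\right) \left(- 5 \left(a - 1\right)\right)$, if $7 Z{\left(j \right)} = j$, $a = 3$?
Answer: $\frac{670}{7} \approx 95.714$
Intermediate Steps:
$Z{\left(j \right)} = \frac{j}{7}$
$\left(-10 + Z{\left(3 \right)}\right) \left(- 5 \left(a - 1\right)\right) = \left(-10 + \frac{1}{7} \cdot 3\right) \left(- 5 \left(3 - 1\right)\right) = \left(-10 + \frac{3}{7}\right) \left(\left(-5\right) 2\right) = \left(- \frac{67}{7}\right) \left(-10\right) = \frac{670}{7}$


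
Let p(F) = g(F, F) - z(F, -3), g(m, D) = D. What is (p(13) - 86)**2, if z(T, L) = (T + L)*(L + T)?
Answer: 29929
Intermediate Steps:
z(T, L) = (L + T)**2 (z(T, L) = (L + T)*(L + T) = (L + T)**2)
p(F) = F - (-3 + F)**2
(p(13) - 86)**2 = ((13 - (-3 + 13)**2) - 86)**2 = ((13 - 1*10**2) - 86)**2 = ((13 - 1*100) - 86)**2 = ((13 - 100) - 86)**2 = (-87 - 86)**2 = (-173)**2 = 29929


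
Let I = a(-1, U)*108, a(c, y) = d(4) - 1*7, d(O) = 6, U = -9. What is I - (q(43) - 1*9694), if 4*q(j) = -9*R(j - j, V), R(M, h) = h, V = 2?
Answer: 19181/2 ≈ 9590.5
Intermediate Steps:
a(c, y) = -1 (a(c, y) = 6 - 1*7 = 6 - 7 = -1)
q(j) = -9/2 (q(j) = (-9*2)/4 = (¼)*(-18) = -9/2)
I = -108 (I = -1*108 = -108)
I - (q(43) - 1*9694) = -108 - (-9/2 - 1*9694) = -108 - (-9/2 - 9694) = -108 - 1*(-19397/2) = -108 + 19397/2 = 19181/2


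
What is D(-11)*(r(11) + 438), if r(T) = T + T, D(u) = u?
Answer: -5060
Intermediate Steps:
r(T) = 2*T
D(-11)*(r(11) + 438) = -11*(2*11 + 438) = -11*(22 + 438) = -11*460 = -5060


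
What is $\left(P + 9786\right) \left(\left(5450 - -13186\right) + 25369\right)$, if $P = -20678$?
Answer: $-479302460$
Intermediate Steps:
$\left(P + 9786\right) \left(\left(5450 - -13186\right) + 25369\right) = \left(-20678 + 9786\right) \left(\left(5450 - -13186\right) + 25369\right) = - 10892 \left(\left(5450 + 13186\right) + 25369\right) = - 10892 \left(18636 + 25369\right) = \left(-10892\right) 44005 = -479302460$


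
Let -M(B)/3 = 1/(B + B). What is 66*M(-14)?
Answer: 99/14 ≈ 7.0714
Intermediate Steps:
M(B) = -3/(2*B) (M(B) = -3/(B + B) = -3*1/(2*B) = -3/(2*B))
66*M(-14) = 66*(-3/2/(-14)) = 66*(-3/2*(-1/14)) = 66*(3/28) = 99/14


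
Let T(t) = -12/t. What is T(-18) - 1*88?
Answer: -262/3 ≈ -87.333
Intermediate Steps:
T(-18) - 1*88 = -12/(-18) - 1*88 = -12*(-1/18) - 88 = ⅔ - 88 = -262/3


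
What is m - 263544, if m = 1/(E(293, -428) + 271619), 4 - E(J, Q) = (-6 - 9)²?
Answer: -71525314511/271398 ≈ -2.6354e+5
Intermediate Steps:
E(J, Q) = -221 (E(J, Q) = 4 - (-6 - 9)² = 4 - 1*(-15)² = 4 - 1*225 = 4 - 225 = -221)
m = 1/271398 (m = 1/(-221 + 271619) = 1/271398 ≈ 3.6846e-6)
m - 263544 = 1/271398 - 263544 = -71525314511/271398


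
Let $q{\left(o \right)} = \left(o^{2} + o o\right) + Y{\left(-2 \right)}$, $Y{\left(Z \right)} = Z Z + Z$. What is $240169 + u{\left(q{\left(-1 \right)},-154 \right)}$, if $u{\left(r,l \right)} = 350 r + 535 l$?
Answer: $159179$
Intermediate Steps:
$Y{\left(Z \right)} = Z + Z^{2}$ ($Y{\left(Z \right)} = Z^{2} + Z = Z + Z^{2}$)
$q{\left(o \right)} = 2 + 2 o^{2}$ ($q{\left(o \right)} = \left(o^{2} + o o\right) - 2 \left(1 - 2\right) = \left(o^{2} + o^{2}\right) - -2 = 2 o^{2} + 2 = 2 + 2 o^{2}$)
$240169 + u{\left(q{\left(-1 \right)},-154 \right)} = 240169 + \left(350 \left(2 + 2 \left(-1\right)^{2}\right) + 535 \left(-154\right)\right) = 240169 - \left(82390 - 350 \left(2 + 2 \cdot 1\right)\right) = 240169 - \left(82390 - 350 \left(2 + 2\right)\right) = 240169 + \left(350 \cdot 4 - 82390\right) = 240169 + \left(1400 - 82390\right) = 240169 - 80990 = 159179$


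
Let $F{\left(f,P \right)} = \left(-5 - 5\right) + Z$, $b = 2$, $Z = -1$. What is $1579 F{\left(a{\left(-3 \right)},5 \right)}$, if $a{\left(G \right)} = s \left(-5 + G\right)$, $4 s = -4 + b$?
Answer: $-17369$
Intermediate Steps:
$s = - \frac{1}{2}$ ($s = \frac{-4 + 2}{4} = \frac{1}{4} \left(-2\right) = - \frac{1}{2} \approx -0.5$)
$a{\left(G \right)} = \frac{5}{2} - \frac{G}{2}$ ($a{\left(G \right)} = - \frac{-5 + G}{2} = \frac{5}{2} - \frac{G}{2}$)
$F{\left(f,P \right)} = -11$ ($F{\left(f,P \right)} = \left(-5 - 5\right) - 1 = -10 - 1 = -11$)
$1579 F{\left(a{\left(-3 \right)},5 \right)} = 1579 \left(-11\right) = -17369$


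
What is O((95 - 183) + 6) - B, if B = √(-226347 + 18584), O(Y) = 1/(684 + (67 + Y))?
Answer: 1/669 - I*√207763 ≈ 0.0014948 - 455.81*I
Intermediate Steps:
O(Y) = 1/(751 + Y)
B = I*√207763 (B = √(-207763) = I*√207763 ≈ 455.81*I)
O((95 - 183) + 6) - B = 1/(751 + ((95 - 183) + 6)) - I*√207763 = 1/(751 + (-88 + 6)) - I*√207763 = 1/(751 - 82) - I*√207763 = 1/669 - I*√207763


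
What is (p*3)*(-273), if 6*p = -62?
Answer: 8463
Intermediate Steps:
p = -31/3 (p = (1/6)*(-62) = -31/3 ≈ -10.333)
(p*3)*(-273) = -31/3*3*(-273) = -31*(-273) = 8463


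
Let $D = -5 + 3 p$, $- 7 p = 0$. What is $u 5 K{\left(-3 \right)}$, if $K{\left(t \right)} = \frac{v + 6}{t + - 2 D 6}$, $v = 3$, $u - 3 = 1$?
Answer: $\frac{60}{19} \approx 3.1579$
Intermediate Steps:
$u = 4$ ($u = 3 + 1 = 4$)
$p = 0$ ($p = \left(- \frac{1}{7}\right) 0 = 0$)
$D = -5$ ($D = -5 + 3 \cdot 0 = -5 + 0 = -5$)
$K{\left(t \right)} = \frac{9}{60 + t}$ ($K{\left(t \right)} = \frac{3 + 6}{t + \left(-2\right) \left(-5\right) 6} = \frac{9}{t + 10 \cdot 6} = \frac{9}{t + 60} = \frac{9}{60 + t}$)
$u 5 K{\left(-3 \right)} = 4 \cdot 5 \frac{9}{60 - 3} = 20 \cdot \frac{9}{57} = 20 \cdot 9 \cdot \frac{1}{57} = 20 \cdot \frac{3}{19} = \frac{60}{19}$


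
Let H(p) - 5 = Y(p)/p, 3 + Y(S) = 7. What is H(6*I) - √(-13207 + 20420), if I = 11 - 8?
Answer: 47/9 - √7213 ≈ -79.707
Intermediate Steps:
I = 3
Y(S) = 4 (Y(S) = -3 + 7 = 4)
H(p) = 5 + 4/p
H(6*I) - √(-13207 + 20420) = (5 + 4/((6*3))) - √(-13207 + 20420) = (5 + 4/18) - √7213 = (5 + 4*(1/18)) - √7213 = (5 + 2/9) - √7213 = 47/9 - √7213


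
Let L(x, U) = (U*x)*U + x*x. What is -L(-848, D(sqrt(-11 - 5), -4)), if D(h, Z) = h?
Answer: -732672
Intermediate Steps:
L(x, U) = x**2 + x*U**2 (L(x, U) = x*U**2 + x**2 = x**2 + x*U**2)
-L(-848, D(sqrt(-11 - 5), -4)) = -(-848)*(-848 + (sqrt(-11 - 5))**2) = -(-848)*(-848 + (sqrt(-16))**2) = -(-848)*(-848 + (4*I)**2) = -(-848)*(-848 - 16) = -(-848)*(-864) = -1*732672 = -732672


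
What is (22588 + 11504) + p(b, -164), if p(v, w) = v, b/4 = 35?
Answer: 34232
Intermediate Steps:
b = 140 (b = 4*35 = 140)
(22588 + 11504) + p(b, -164) = (22588 + 11504) + 140 = 34092 + 140 = 34232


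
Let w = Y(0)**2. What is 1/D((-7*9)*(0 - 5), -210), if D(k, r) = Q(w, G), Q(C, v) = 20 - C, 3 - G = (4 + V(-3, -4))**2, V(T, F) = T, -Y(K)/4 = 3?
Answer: -1/124 ≈ -0.0080645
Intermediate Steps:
Y(K) = -12 (Y(K) = -4*3 = -12)
w = 144 (w = (-12)**2 = 144)
G = 2 (G = 3 - (4 - 3)**2 = 3 - 1*1**2 = 3 - 1*1 = 3 - 1 = 2)
D(k, r) = -124 (D(k, r) = 20 - 1*144 = 20 - 144 = -124)
1/D((-7*9)*(0 - 5), -210) = 1/(-124) = -1/124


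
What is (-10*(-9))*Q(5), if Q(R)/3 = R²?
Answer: 6750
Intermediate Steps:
Q(R) = 3*R²
(-10*(-9))*Q(5) = (-10*(-9))*(3*5²) = 90*(3*25) = 90*75 = 6750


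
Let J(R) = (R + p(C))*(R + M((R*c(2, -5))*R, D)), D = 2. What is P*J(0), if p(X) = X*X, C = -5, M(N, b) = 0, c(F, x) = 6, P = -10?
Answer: 0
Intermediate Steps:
p(X) = X²
J(R) = R*(25 + R) (J(R) = (R + (-5)²)*(R + 0) = (R + 25)*R = (25 + R)*R = R*(25 + R))
P*J(0) = -0*(25 + 0) = -0*25 = -10*0 = 0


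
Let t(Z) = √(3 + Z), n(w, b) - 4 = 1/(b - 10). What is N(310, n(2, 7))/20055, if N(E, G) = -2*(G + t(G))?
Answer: -22/60165 - 4*√15/60165 ≈ -0.00062315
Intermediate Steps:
n(w, b) = 4 + 1/(-10 + b) (n(w, b) = 4 + 1/(b - 10) = 4 + 1/(-10 + b))
N(E, G) = -2*G - 2*√(3 + G) (N(E, G) = -2*(G + √(3 + G)) = -2*G - 2*√(3 + G))
N(310, n(2, 7))/20055 = (-2*(-39 + 4*7)/(-10 + 7) - 2*√(3 + (-39 + 4*7)/(-10 + 7)))/20055 = (-2*(-39 + 28)/(-3) - 2*√(3 + (-39 + 28)/(-3)))*(1/20055) = (-(-2)*(-11)/3 - 2*√(3 - ⅓*(-11)))*(1/20055) = (-2*11/3 - 2*√(3 + 11/3))*(1/20055) = (-22/3 - 4*√15/3)*(1/20055) = -22/60165 - 4*√15/60165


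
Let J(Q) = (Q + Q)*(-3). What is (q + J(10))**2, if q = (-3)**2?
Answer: 2601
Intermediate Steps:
q = 9
J(Q) = -6*Q (J(Q) = (2*Q)*(-3) = -6*Q)
(q + J(10))**2 = (9 - 6*10)**2 = (9 - 60)**2 = (-51)**2 = 2601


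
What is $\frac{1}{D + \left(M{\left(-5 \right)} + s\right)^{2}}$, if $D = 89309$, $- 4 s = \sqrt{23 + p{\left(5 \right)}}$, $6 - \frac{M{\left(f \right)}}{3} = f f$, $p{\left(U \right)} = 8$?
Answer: $\frac{2632816}{243692568185} - \frac{2432 \sqrt{31}}{731077704555} \approx 1.0785 \cdot 10^{-5}$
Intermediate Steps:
$M{\left(f \right)} = 18 - 3 f^{2}$ ($M{\left(f \right)} = 18 - 3 f f = 18 - 3 f^{2}$)
$s = - \frac{\sqrt{31}}{4}$ ($s = - \frac{\sqrt{23 + 8}}{4} = - \frac{\sqrt{31}}{4} \approx -1.3919$)
$\frac{1}{D + \left(M{\left(-5 \right)} + s\right)^{2}} = \frac{1}{89309 + \left(\left(18 - 3 \left(-5\right)^{2}\right) - \frac{\sqrt{31}}{4}\right)^{2}} = \frac{1}{89309 + \left(\left(18 - 75\right) - \frac{\sqrt{31}}{4}\right)^{2}} = \frac{1}{89309 + \left(-57 - \frac{\sqrt{31}}{4}\right)^{2}}$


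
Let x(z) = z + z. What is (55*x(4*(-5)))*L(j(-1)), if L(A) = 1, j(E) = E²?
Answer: -2200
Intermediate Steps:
x(z) = 2*z
(55*x(4*(-5)))*L(j(-1)) = (55*(2*(4*(-5))))*1 = (55*(2*(-20)))*1 = (55*(-40))*1 = -2200*1 = -2200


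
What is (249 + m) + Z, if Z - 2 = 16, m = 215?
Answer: 482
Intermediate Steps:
Z = 18 (Z = 2 + 16 = 18)
(249 + m) + Z = (249 + 215) + 18 = 464 + 18 = 482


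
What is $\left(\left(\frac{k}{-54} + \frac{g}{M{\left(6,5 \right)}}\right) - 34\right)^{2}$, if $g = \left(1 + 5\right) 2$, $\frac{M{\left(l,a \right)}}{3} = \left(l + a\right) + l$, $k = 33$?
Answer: $\frac{110649361}{93636} \approx 1181.7$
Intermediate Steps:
$M{\left(l,a \right)} = 3 a + 6 l$ ($M{\left(l,a \right)} = 3 \left(\left(l + a\right) + l\right) = 3 \left(\left(a + l\right) + l\right) = 3 \left(a + 2 l\right) = 3 a + 6 l$)
$g = 12$ ($g = 6 \cdot 2 = 12$)
$\left(\left(\frac{k}{-54} + \frac{g}{M{\left(6,5 \right)}}\right) - 34\right)^{2} = \left(\left(\frac{33}{-54} + \frac{12}{3 \cdot 5 + 6 \cdot 6}\right) - 34\right)^{2} = \left(\left(33 \left(- \frac{1}{54}\right) + \frac{12}{15 + 36}\right) - 34\right)^{2} = \left(\left(- \frac{11}{18} + \frac{12}{51}\right) - 34\right)^{2} = \left(\left(- \frac{11}{18} + 12 \cdot \frac{1}{51}\right) - 34\right)^{2} = \left(\left(- \frac{11}{18} + \frac{4}{17}\right) - 34\right)^{2} = \left(- \frac{115}{306} - 34\right)^{2} = \left(- \frac{10519}{306}\right)^{2} = \frac{110649361}{93636}$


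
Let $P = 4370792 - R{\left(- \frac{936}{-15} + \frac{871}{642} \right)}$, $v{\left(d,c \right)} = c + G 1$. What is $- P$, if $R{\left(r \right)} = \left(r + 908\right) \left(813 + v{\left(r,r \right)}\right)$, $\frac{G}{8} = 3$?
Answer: $- \frac{36017730601769}{10304100} \approx -3.4955 \cdot 10^{6}$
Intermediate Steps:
$G = 24$ ($G = 8 \cdot 3 = 24$)
$v{\left(d,c \right)} = 24 + c$ ($v{\left(d,c \right)} = c + 24 \cdot 1 = c + 24 = 24 + c$)
$R{\left(r \right)} = \left(837 + r\right) \left(908 + r\right)$ ($R{\left(r \right)} = \left(r + 908\right) \left(813 + \left(24 + r\right)\right) = \left(908 + r\right) \left(837 + r\right) = \left(837 + r\right) \left(908 + r\right)$)
$P = \frac{36017730601769}{10304100}$ ($P = 4370792 - \left(759996 + \left(- \frac{936}{-15} + \frac{871}{642}\right)^{2} + 1745 \left(- \frac{936}{-15} + \frac{871}{642}\right)\right) = 4370792 - \left(759996 + \left(\left(-936\right) \left(- \frac{1}{15}\right) + 871 \cdot \frac{1}{642}\right)^{2} + 1745 \left(\left(-936\right) \left(- \frac{1}{15}\right) + 871 \cdot \frac{1}{642}\right)\right) = 4370792 - \left(759996 + \left(\frac{312}{5} + \frac{871}{642}\right)^{2} + 1745 \left(\frac{312}{5} + \frac{871}{642}\right)\right) = 4370792 - \left(759996 + \left(\frac{204659}{3210}\right)^{2} + 1745 \cdot \frac{204659}{3210}\right) = 4370792 - \left(759996 + \frac{41885306281}{10304100} + \frac{71425991}{642}\right) = 4370792 - \frac{9019347245431}{10304100} = \frac{36017730601769}{10304100} \approx 3.4955 \cdot 10^{6}$)
$- P = \left(-1\right) \frac{36017730601769}{10304100} = - \frac{36017730601769}{10304100}$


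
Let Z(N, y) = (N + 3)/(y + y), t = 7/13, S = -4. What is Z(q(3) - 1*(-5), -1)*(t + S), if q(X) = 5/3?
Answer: 435/26 ≈ 16.731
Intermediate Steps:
q(X) = 5/3 (q(X) = 5*(1/3) = 5/3)
t = 7/13 (t = 7*(1/13) = 7/13 ≈ 0.53846)
Z(N, y) = (3 + N)/(2*y) (Z(N, y) = (3 + N)/((2*y)) = (3 + N)*(1/(2*y)) = (3 + N)/(2*y))
Z(q(3) - 1*(-5), -1)*(t + S) = ((1/2)*(3 + (5/3 - 1*(-5)))/(-1))*(7/13 - 4) = ((1/2)*(-1)*(3 + (5/3 + 5)))*(-45/13) = ((1/2)*(-1)*(3 + 20/3))*(-45/13) = ((1/2)*(-1)*(29/3))*(-45/13) = -29/6*(-45/13) = 435/26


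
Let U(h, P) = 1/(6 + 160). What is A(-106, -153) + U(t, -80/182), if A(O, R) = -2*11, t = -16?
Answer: -3651/166 ≈ -21.994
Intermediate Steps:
A(O, R) = -22
U(h, P) = 1/166
A(-106, -153) + U(t, -80/182) = -22 + 1/166 = -3651/166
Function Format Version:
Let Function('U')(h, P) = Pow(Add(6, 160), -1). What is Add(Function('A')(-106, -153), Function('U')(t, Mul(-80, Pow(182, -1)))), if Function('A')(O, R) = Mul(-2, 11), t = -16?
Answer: Rational(-3651, 166) ≈ -21.994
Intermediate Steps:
Function('A')(O, R) = -22
Function('U')(h, P) = Rational(1, 166) (Function('U')(h, P) = Pow(166, -1) = Rational(1, 166))
Add(Function('A')(-106, -153), Function('U')(t, Mul(-80, Pow(182, -1)))) = Add(-22, Rational(1, 166)) = Rational(-3651, 166)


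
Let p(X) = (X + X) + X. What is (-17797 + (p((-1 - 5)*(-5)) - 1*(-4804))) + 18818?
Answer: 5915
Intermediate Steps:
p(X) = 3*X (p(X) = 2*X + X = 3*X)
(-17797 + (p((-1 - 5)*(-5)) - 1*(-4804))) + 18818 = (-17797 + (3*((-1 - 5)*(-5)) - 1*(-4804))) + 18818 = (-17797 + (3*(-6*(-5)) + 4804)) + 18818 = (-17797 + (3*30 + 4804)) + 18818 = (-17797 + (90 + 4804)) + 18818 = (-17797 + 4894) + 18818 = -12903 + 18818 = 5915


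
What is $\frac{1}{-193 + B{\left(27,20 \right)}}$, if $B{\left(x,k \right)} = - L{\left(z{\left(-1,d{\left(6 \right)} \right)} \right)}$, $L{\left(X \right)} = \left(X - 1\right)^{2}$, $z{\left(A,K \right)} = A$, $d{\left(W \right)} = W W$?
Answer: $- \frac{1}{197} \approx -0.0050761$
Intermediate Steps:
$d{\left(W \right)} = W^{2}$
$L{\left(X \right)} = \left(-1 + X\right)^{2}$
$B{\left(x,k \right)} = -4$ ($B{\left(x,k \right)} = - \left(-1 - 1\right)^{2} = - \left(-2\right)^{2} = \left(-1\right) 4 = -4$)
$\frac{1}{-193 + B{\left(27,20 \right)}} = \frac{1}{-193 - 4} = \frac{1}{-197} = - \frac{1}{197}$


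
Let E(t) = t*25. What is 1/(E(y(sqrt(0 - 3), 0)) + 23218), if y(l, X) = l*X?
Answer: 1/23218 ≈ 4.3070e-5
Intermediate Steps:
y(l, X) = X*l
E(t) = 25*t
1/(E(y(sqrt(0 - 3), 0)) + 23218) = 1/(25*(0*sqrt(0 - 3)) + 23218) = 1/(25*(0*sqrt(-3)) + 23218) = 1/(25*(0*(I*sqrt(3))) + 23218) = 1/(25*0 + 23218) = 1/(0 + 23218) = 1/23218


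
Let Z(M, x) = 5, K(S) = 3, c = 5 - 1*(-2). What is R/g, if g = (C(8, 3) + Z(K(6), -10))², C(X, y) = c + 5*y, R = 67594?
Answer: 67594/729 ≈ 92.722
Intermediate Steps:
c = 7 (c = 5 + 2 = 7)
C(X, y) = 7 + 5*y
g = 729 (g = ((7 + 5*3) + 5)² = ((7 + 15) + 5)² = (22 + 5)² = 27² = 729)
R/g = 67594/729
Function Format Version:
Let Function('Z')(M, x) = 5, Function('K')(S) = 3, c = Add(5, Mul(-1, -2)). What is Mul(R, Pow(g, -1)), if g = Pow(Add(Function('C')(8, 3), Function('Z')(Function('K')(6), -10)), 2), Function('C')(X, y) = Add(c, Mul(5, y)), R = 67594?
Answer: Rational(67594, 729) ≈ 92.722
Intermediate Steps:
c = 7 (c = Add(5, 2) = 7)
Function('C')(X, y) = Add(7, Mul(5, y))
g = 729 (g = Pow(Add(Add(7, Mul(5, 3)), 5), 2) = Pow(Add(Add(7, 15), 5), 2) = Pow(Add(22, 5), 2) = Pow(27, 2) = 729)
Mul(R, Pow(g, -1)) = Mul(67594, Pow(729, -1)) = Mul(67594, Rational(1, 729)) = Rational(67594, 729)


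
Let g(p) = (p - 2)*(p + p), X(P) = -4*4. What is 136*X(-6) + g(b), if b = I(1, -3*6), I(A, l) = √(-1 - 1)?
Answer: -2180 - 4*I*√2 ≈ -2180.0 - 5.6569*I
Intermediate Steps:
X(P) = -16
I(A, l) = I*√2 (I(A, l) = √(-2) = I*√2)
b = I*√2 ≈ 1.4142*I
g(p) = 2*p*(-2 + p) (g(p) = (-2 + p)*(2*p) = 2*p*(-2 + p))
136*X(-6) + g(b) = 136*(-16) + 2*(I*√2)*(-2 + I*√2) = -2176 + 2*I*√2*(-2 + I*√2)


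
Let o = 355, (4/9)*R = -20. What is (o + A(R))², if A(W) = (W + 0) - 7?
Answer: 91809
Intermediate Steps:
R = -45 (R = (9/4)*(-20) = -45)
A(W) = -7 + W (A(W) = W - 7 = -7 + W)
(o + A(R))² = (355 + (-7 - 45))² = (355 - 52)² = 303² = 91809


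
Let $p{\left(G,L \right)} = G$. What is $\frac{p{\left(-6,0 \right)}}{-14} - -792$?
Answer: $\frac{5547}{7} \approx 792.43$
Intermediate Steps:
$\frac{p{\left(-6,0 \right)}}{-14} - -792 = - \frac{6}{-14} - -792 = \left(-6\right) \left(- \frac{1}{14}\right) + 792 = \frac{3}{7} + 792 = \frac{5547}{7}$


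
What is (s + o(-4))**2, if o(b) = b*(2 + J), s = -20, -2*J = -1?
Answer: 900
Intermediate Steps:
J = 1/2 (J = -1/2*(-1) = 1/2 ≈ 0.50000)
o(b) = 5*b/2 (o(b) = b*(2 + 1/2) = b*(5/2) = 5*b/2)
(s + o(-4))**2 = (-20 + (5/2)*(-4))**2 = (-20 - 10)**2 = (-30)**2 = 900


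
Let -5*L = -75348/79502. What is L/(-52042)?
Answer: -18837/5171803855 ≈ -3.6422e-6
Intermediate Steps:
L = 37674/198755 (L = -(-75348)/(5*79502) = -1/5*(-37674/39751) = 37674/198755 ≈ 0.18955)
L/(-52042) = (37674/198755)/(-52042) = (37674/198755)*(-1/52042) = -18837/5171803855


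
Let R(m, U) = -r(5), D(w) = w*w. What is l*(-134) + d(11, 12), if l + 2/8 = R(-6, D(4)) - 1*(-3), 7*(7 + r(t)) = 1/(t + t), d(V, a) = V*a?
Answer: -82081/70 ≈ -1172.6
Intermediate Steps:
D(w) = w**2
r(t) = -7 + 1/(14*t) (r(t) = -7 + 1/(7*(t + t)) = -7 + 1/(7*((2*t))) = -7 + (1/(2*t))/7 = -7 + 1/(14*t))
R(m, U) = 489/70 (R(m, U) = -(-7 + (1/14)/5) = -(-7 + (1/14)*(1/5)) = -(-7 + 1/70) = -1*(-489/70) = 489/70)
l = 1363/140 (l = -1/4 + (489/70 - 1*(-3)) = -1/4 + (489/70 + 3) = -1/4 + 699/70 = 1363/140 ≈ 9.7357)
l*(-134) + d(11, 12) = (1363/140)*(-134) + 11*12 = -91321/70 + 132 = -82081/70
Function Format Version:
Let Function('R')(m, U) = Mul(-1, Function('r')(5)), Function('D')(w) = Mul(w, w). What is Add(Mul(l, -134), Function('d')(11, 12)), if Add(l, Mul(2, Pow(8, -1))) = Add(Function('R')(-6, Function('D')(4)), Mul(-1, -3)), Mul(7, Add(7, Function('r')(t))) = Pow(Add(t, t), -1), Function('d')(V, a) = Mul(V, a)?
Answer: Rational(-82081, 70) ≈ -1172.6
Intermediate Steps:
Function('D')(w) = Pow(w, 2)
Function('r')(t) = Add(-7, Mul(Rational(1, 14), Pow(t, -1))) (Function('r')(t) = Add(-7, Mul(Rational(1, 7), Pow(Add(t, t), -1))) = Add(-7, Mul(Rational(1, 7), Pow(Mul(2, t), -1))) = Add(-7, Mul(Rational(1, 7), Mul(Rational(1, 2), Pow(t, -1)))) = Add(-7, Mul(Rational(1, 14), Pow(t, -1))))
Function('R')(m, U) = Rational(489, 70) (Function('R')(m, U) = Mul(-1, Add(-7, Mul(Rational(1, 14), Pow(5, -1)))) = Mul(-1, Add(-7, Mul(Rational(1, 14), Rational(1, 5)))) = Mul(-1, Add(-7, Rational(1, 70))) = Mul(-1, Rational(-489, 70)) = Rational(489, 70))
l = Rational(1363, 140) (l = Add(Rational(-1, 4), Add(Rational(489, 70), Mul(-1, -3))) = Add(Rational(-1, 4), Add(Rational(489, 70), 3)) = Add(Rational(-1, 4), Rational(699, 70)) = Rational(1363, 140) ≈ 9.7357)
Add(Mul(l, -134), Function('d')(11, 12)) = Add(Mul(Rational(1363, 140), -134), Mul(11, 12)) = Add(Rational(-91321, 70), 132) = Rational(-82081, 70)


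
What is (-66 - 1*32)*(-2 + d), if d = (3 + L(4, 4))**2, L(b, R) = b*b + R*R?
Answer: -119854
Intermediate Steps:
L(b, R) = R**2 + b**2 (L(b, R) = b**2 + R**2 = R**2 + b**2)
d = 1225 (d = (3 + (4**2 + 4**2))**2 = (3 + (16 + 16))**2 = (3 + 32)**2 = 35**2 = 1225)
(-66 - 1*32)*(-2 + d) = (-66 - 1*32)*(-2 + 1225) = (-66 - 32)*1223 = -98*1223 = -119854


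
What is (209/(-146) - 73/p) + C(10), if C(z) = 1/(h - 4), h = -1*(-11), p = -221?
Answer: -216451/225862 ≈ -0.95833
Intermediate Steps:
h = 11
C(z) = ⅐ (C(z) = 1/(11 - 4) = 1/7 = ⅐)
(209/(-146) - 73/p) + C(10) = (209/(-146) - 73/(-221)) + ⅐ = (209*(-1/146) - 73*(-1/221)) + ⅐ = (-209/146 + 73/221) + ⅐ = -35531/32266 + ⅐ = -216451/225862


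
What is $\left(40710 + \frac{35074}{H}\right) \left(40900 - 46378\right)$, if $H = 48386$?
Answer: $- \frac{415027846002}{1861} \approx -2.2301 \cdot 10^{8}$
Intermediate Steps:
$\left(40710 + \frac{35074}{H}\right) \left(40900 - 46378\right) = \left(40710 + \frac{35074}{48386}\right) \left(40900 - 46378\right) = \left(40710 + 35074 \cdot \frac{1}{48386}\right) \left(-5478\right) = \left(40710 + \frac{1349}{1861}\right) \left(-5478\right) = \frac{75762659}{1861} \left(-5478\right) = - \frac{415027846002}{1861}$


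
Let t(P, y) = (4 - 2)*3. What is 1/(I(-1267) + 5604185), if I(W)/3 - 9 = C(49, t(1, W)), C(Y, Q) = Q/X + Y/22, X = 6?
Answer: 22/123292877 ≈ 1.7844e-7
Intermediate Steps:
t(P, y) = 6 (t(P, y) = 2*3 = 6)
C(Y, Q) = Q/6 + Y/22
I(W) = 807/22 (I(W) = 27 + 3*((⅙)*6 + (1/22)*49) = 27 + 3*(1 + 49/22) = 27 + 3*(71/22) = 27 + 213/22 = 807/22)
1/(I(-1267) + 5604185) = 1/(807/22 + 5604185) = 1/(123292877/22) = 22/123292877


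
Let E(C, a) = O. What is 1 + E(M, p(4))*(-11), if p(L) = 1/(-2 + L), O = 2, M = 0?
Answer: -21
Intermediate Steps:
E(C, a) = 2
1 + E(M, p(4))*(-11) = 1 + 2*(-11) = 1 - 22 = -21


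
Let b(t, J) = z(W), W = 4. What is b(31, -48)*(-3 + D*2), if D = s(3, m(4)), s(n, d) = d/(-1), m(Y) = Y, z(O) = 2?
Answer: -22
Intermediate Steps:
b(t, J) = 2
s(n, d) = -d (s(n, d) = d*(-1) = -d)
D = -4 (D = -1*4 = -4)
b(31, -48)*(-3 + D*2) = 2*(-3 - 4*2) = 2*(-3 - 8) = 2*(-11) = -22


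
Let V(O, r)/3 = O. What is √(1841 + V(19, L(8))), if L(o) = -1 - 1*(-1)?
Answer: √1898 ≈ 43.566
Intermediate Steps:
L(o) = 0 (L(o) = -1 + 1 = 0)
V(O, r) = 3*O
√(1841 + V(19, L(8))) = √(1841 + 3*19) = √(1841 + 57) = √1898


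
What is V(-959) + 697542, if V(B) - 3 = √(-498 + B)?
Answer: 697545 + I*√1457 ≈ 6.9755e+5 + 38.171*I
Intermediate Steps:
V(B) = 3 + √(-498 + B)
V(-959) + 697542 = (3 + √(-498 - 959)) + 697542 = (3 + √(-1457)) + 697542 = (3 + I*√1457) + 697542 = 697545 + I*√1457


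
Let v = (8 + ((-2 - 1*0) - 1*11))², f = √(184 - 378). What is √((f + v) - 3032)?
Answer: √(-3007 + I*√194) ≈ 0.127 + 54.836*I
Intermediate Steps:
f = I*√194 (f = √(-194) = I*√194 ≈ 13.928*I)
v = 25 (v = (8 + ((-2 + 0) - 11))² = (8 + (-2 - 11))² = (8 - 13)² = (-5)² = 25)
√((f + v) - 3032) = √((I*√194 + 25) - 3032) = √((25 + I*√194) - 3032) = √(-3007 + I*√194)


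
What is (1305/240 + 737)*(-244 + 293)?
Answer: 582071/16 ≈ 36379.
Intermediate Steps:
(1305/240 + 737)*(-244 + 293) = (1305*(1/240) + 737)*49 = (87/16 + 737)*49 = (11879/16)*49 = 582071/16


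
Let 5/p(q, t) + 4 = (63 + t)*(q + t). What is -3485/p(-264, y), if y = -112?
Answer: -12838740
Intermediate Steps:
p(q, t) = 5/(-4 + (63 + t)*(q + t))
-3485/p(-264, y) = -3485/(5/(-4 + (-112)² + 63*(-264) + 63*(-112) - 264*(-112))) = -3485/(5/(-4 + 12544 - 16632 - 7056 + 29568)) = -3485/(5/18420) = -3485/(5*(1/18420)) = -3485/1/3684 = -3485*3684 = -12838740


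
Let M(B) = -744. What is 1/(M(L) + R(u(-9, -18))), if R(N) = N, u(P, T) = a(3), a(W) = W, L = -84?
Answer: -1/741 ≈ -0.0013495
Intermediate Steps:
u(P, T) = 3
1/(M(L) + R(u(-9, -18))) = 1/(-744 + 3) = 1/(-741) = -1/741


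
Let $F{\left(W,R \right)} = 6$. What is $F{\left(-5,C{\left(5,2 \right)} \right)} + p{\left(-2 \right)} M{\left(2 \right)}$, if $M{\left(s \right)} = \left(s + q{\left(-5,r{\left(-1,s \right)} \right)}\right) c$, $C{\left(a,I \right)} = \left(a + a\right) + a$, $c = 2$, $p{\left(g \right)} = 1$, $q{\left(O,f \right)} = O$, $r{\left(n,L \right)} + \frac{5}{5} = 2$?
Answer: $0$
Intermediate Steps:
$r{\left(n,L \right)} = 1$ ($r{\left(n,L \right)} = -1 + 2 = 1$)
$C{\left(a,I \right)} = 3 a$ ($C{\left(a,I \right)} = 2 a + a = 3 a$)
$M{\left(s \right)} = -10 + 2 s$ ($M{\left(s \right)} = \left(s - 5\right) 2 = \left(-5 + s\right) 2 = -10 + 2 s$)
$F{\left(-5,C{\left(5,2 \right)} \right)} + p{\left(-2 \right)} M{\left(2 \right)} = 6 + 1 \left(-10 + 2 \cdot 2\right) = 6 + 1 \left(-10 + 4\right) = 6 + 1 \left(-6\right) = 6 - 6 = 0$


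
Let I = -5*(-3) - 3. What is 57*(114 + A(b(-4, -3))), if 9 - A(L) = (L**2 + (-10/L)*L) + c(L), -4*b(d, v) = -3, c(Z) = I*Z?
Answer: 112575/16 ≈ 7035.9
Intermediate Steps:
I = 12 (I = 15 - 3 = 12)
c(Z) = 12*Z
b(d, v) = 3/4 (b(d, v) = -1/4*(-3) = 3/4)
A(L) = 19 - L**2 - 12*L (A(L) = 9 - ((L**2 + (-10/L)*L) + 12*L) = 9 - ((L**2 - 10) + 12*L) = 9 - ((-10 + L**2) + 12*L) = 9 - (-10 + L**2 + 12*L) = 9 + (10 - L**2 - 12*L) = 19 - L**2 - 12*L)
57*(114 + A(b(-4, -3))) = 57*(114 + (19 - (3/4)**2 - 12*3/4)) = 57*(114 + (19 - 1*9/16 - 9)) = 57*(114 + (19 - 9/16 - 9)) = 57*(114 + 151/16) = 57*(1975/16) = 112575/16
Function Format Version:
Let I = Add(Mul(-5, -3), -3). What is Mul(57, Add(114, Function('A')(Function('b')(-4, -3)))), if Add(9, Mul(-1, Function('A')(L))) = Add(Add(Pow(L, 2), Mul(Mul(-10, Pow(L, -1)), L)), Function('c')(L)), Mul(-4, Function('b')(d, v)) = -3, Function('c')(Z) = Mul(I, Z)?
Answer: Rational(112575, 16) ≈ 7035.9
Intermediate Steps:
I = 12 (I = Add(15, -3) = 12)
Function('c')(Z) = Mul(12, Z)
Function('b')(d, v) = Rational(3, 4) (Function('b')(d, v) = Mul(Rational(-1, 4), -3) = Rational(3, 4))
Function('A')(L) = Add(19, Mul(-1, Pow(L, 2)), Mul(-12, L)) (Function('A')(L) = Add(9, Mul(-1, Add(Add(Pow(L, 2), Mul(Mul(-10, Pow(L, -1)), L)), Mul(12, L)))) = Add(9, Mul(-1, Add(Add(Pow(L, 2), -10), Mul(12, L)))) = Add(9, Mul(-1, Add(Add(-10, Pow(L, 2)), Mul(12, L)))) = Add(9, Mul(-1, Add(-10, Pow(L, 2), Mul(12, L)))) = Add(9, Add(10, Mul(-1, Pow(L, 2)), Mul(-12, L))) = Add(19, Mul(-1, Pow(L, 2)), Mul(-12, L)))
Mul(57, Add(114, Function('A')(Function('b')(-4, -3)))) = Mul(57, Add(114, Add(19, Mul(-1, Pow(Rational(3, 4), 2)), Mul(-12, Rational(3, 4))))) = Mul(57, Add(114, Add(19, Mul(-1, Rational(9, 16)), -9))) = Mul(57, Add(114, Add(19, Rational(-9, 16), -9))) = Mul(57, Add(114, Rational(151, 16))) = Mul(57, Rational(1975, 16)) = Rational(112575, 16)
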